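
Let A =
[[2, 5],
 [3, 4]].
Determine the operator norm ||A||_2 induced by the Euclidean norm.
||A||_2 = sqrt((54 + sqrt(2720))/2) ≈ 7.2854 (= sqrt(largest eigenvalue of A^T A))

||A||_2 = sigma_max(A) = sqrt(lambda_max(A^T A)). Form the symmetric matrix M = A^T A =
[[13, 22],
 [22, 41]].
Its characteristic polynomial (trace, determinant of M give the coefficients) is
  p(λ) = det(λ I - M) = λ^2 - 54λ + 49.
For λ^2 - 54λ + 49 the discriminant is 2720. It is nonnegative but not a perfect square, so the roots are real and irrational: λ = (54 ± sqrt(2720))/2 ≈ 53.0768, 0.9232.
So the eigenvalues of A^T A are ≈ 0.9232, 53.0768 (all ≥ 0, as they must be for A^T A). The largest is λ_max = (54 + sqrt(2720))/2 ≈ 53.0768, hence ||A||_2 = sqrt(λ_max) = sqrt((54 + sqrt(2720))/2) ≈ 7.2854.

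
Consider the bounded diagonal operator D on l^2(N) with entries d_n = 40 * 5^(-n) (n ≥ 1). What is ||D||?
||D|| = 8 (attained at n = 1)

For D diagonal, ||D|| = sup_n |d_n|. The sequence d_n = 40 * 5^(-n) is positive and strictly decreasing (ratio 5^(-1) < 1), so the supremum is d_1 = 40/5 = 8. Hence ||D|| = 8.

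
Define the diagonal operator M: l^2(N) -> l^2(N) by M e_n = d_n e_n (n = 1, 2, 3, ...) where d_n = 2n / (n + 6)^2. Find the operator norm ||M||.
||M|| = 1/12 (attained at n = 6)

For M diagonal, ||M|| = sup_n |d_n|. Treat f(x) = 2x / (x + 6)^2 for real x > 0. By the quotient rule, f'(x) = 2(6 - x)/(x + 6)^3, which is positive for x < 6 and negative for x > 6. So f has a unique maximum at x = 6, and since 6 is a positive integer, the supremum over n ≥ 1 is attained at n = 6: d_6 = 2·6/(6 + 6)^2 = 2·6/144 = 1/12. Hence ||M|| = 1/12.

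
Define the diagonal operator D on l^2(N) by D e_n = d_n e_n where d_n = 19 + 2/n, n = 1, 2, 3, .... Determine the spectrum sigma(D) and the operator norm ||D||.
sigma(D) = {19 + 2/n : n ≥ 1} ∪ {19}; ||D|| = 21

A bounded diagonal operator on l^2 with diagonal entries d_n has spectrum equal to the closure of {d_n : n ≥ 1}: every d_n is an eigenvalue (with eigenvector e_n), so {d_n} ⊂ sigma(D); the spectrum is closed, so its closure is too; and for lambda not in the closure, (D - lambda I) has bounded inverse (the diagonal entries 1/(d_n - lambda) are bounded). For our sequence d_n = 19 + 2/n, n = 1, 2, 3, ...:
  - {d_n} = {19 + 2/n : n ≥ 1}; the only limit point is 19
  - closure = {19 + 2/n : n ≥ 1} ∪ {19}
For the norm: a diagonal operator has ||D|| = sup_n |d_n|. Here d_n = 19 + 2/n is positive and decreasing, so sup_n |d_n| = d_1 = 19 + 2 = 21. So ||D|| = 21.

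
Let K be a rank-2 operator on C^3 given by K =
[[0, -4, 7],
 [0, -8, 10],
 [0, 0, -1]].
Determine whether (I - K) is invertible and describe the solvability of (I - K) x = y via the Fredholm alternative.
(I - K) is invertible (det(I - K) = 18 ≠ 0), so for every y in C^3 the equation (I - K) x = y has a unique solution.

K has rank 2 and factors as K = U V^T = u1 v1^T + u2 v2^T with u1 = (1, -2, -1), v1 = (0, 2, -2), u2 = (3, 2, -1), v2 = (0, -2, 3) (multiplying out reproduces the displayed K). The nonzero eigenvalues of U V^T coincide with those of the 2 x 2 matrix G = V^T U = [[v1·u1, v1·u2], [v2·u1, v2·u2]] = [[-2, 6], [1, -7]], and by the Sylvester determinant identity det(I_3 - U V^T) = det(I_2 - V^T U) = det([[3, -6], [-1, 8]]) = (3)(8) - (-6)(-1) = 18. (Direct check: I - K =
[[1, 4, -7],
 [0, 9, -10],
 [0, 0, 2]]
has determinant 18.) The finite-dimensional Fredholm alternative says: either (I - K) is invertible, or ker(I - K) ≠ {0} and then range(I - K) = ker((I - K)^*)^⊥, with dim ker(I - K) = dim ker((I - K)^*). Since det(I - K) ≠ 0, 1 is not an eigenvalue of K and ker(I - K) = {0}, so we are in the first case: for every y there is a unique x = (I - K)^(-1) y. (Explicitly, by the Woodbury identity, (I - U V^T)^(-1) = I + U (I_2 - G)^(-1) V^T.)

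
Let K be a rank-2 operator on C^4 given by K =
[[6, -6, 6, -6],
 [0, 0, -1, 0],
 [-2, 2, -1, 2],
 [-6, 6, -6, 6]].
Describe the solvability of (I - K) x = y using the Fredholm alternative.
(I - K) is invertible (det(I - K) = 4 ≠ 0), so for every y in C^4 the equation (I - K) x = y has a unique solution.

K has rank 2 and factors as K = U V^T = u1 v1^T + u2 v2^T with u1 = (3, 0, -1, -3), v1 = (2, -2, 2, -2), u2 = (0, -1, 1, 0), v2 = (0, 0, 1, 0) (multiplying out reproduces the displayed K). The nonzero eigenvalues of U V^T coincide with those of the 2 x 2 matrix G = V^T U = [[v1·u1, v1·u2], [v2·u1, v2·u2]] = [[10, 4], [-1, 1]], and by the Sylvester determinant identity det(I_4 - U V^T) = det(I_2 - V^T U) = det([[-9, -4], [1, 0]]) = (-9)(0) - (-4)(1) = 4. (Direct check: I - K =
[[-5, 6, -6, 6],
 [0, 1, 1, 0],
 [2, -2, 2, -2],
 [6, -6, 6, -5]]
has determinant 4.) The finite-dimensional Fredholm alternative says: either (I - K) is invertible, or ker(I - K) ≠ {0} and then range(I - K) = ker((I - K)^*)^⊥, with dim ker(I - K) = dim ker((I - K)^*). Since det(I - K) ≠ 0, 1 is not an eigenvalue of K and ker(I - K) = {0}, so we are in the first case: for every y there is a unique x = (I - K)^(-1) y. (Explicitly, by the Woodbury identity, (I - U V^T)^(-1) = I + U (I_2 - G)^(-1) V^T.)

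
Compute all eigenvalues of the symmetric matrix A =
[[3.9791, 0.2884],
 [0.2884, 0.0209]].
sigma(A) ≈ {0, 4}

A is real symmetric, so its spectrum consists of real eigenvalues. Expanding the characteristic polynomial of the displayed matrix gives
  det(λ I - A) = p(λ) = λ^2 + (-4)λ + (0).
Solving p(λ) = 0 yields eigenvalues ≈ 0, 4. (A is shown rounded to 4 decimals, so these recover the underlying integer eigenvalues to within that precision.)
Verification: the trace of A = 4 equals the sum of eigenvalues 4, and det(A) ≈ -0.0000 matches the eigenvalue product 0.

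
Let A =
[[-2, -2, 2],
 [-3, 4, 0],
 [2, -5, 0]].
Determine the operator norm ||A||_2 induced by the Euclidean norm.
||A||_2 ≈ 7.3398 (= sqrt(largest eigenvalue of A^T A))

||A||_2 = sigma_max(A) = sqrt(lambda_max(A^T A)). Form the symmetric matrix M = A^T A =
[[17, -18, -4],
 [-18, 45, -4],
 [-4, -4, 4]].
Its characteristic polynomial (trace, sum of principal 2x2 minors, determinant of M give the coefficients) is
  p(λ) = det(λ I - M) = λ^3 - 66λ^2 + 657λ - 196.
No integer candidate from the rational root theorem (±divisors of 196) is a root, so the roots are irrational. The cubic discriminant is Δ = 672436512 > 0, so there are three distinct real roots. p(0) = -196 and p(1) = 396 have opposite signs, so a root lies in (0, 1); Newton's method refines it to λ ≈ 0.3078. p(11) = 376 and p(12) = -88 have opposite signs, so a root lies in (11, 12); Newton's method refines it to λ ≈ 11.8203. p(53) = -1892 and p(54) = 290 have opposite signs, so a root lies in (53, 54); Newton's method refines it to λ ≈ 53.8719. Check (Vieta): the three roots sum to 66, matching tr M = 66.
So the eigenvalues of A^T A are ≈ 0.3078, 11.8203, 53.8719 (all ≥ 0, as they must be for A^T A). The largest is λ_max ≈ 53.8719, hence ||A||_2 = sqrt(λ_max) ≈ 7.3398.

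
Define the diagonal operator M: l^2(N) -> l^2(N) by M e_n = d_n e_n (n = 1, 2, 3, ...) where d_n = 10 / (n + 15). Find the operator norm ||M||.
||M|| = 5/8 (attained at n = 1)

For M diagonal, ||M|| = sup_n |d_n| = sup_n 10/(n + 15). This is positive and strictly decreasing in n, so the supremum is attained at n = 1: d_1 = 10/(1 + 15) = 5/8. Hence ||M|| = 5/8.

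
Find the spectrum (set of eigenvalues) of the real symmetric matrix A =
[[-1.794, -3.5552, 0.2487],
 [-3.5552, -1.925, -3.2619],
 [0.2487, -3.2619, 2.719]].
sigma(A) ≈ {-6, 0, 5}

A is real symmetric, so its spectrum consists of real eigenvalues. Expanding the characteristic polynomial of the displayed matrix gives
  det(λ I - A) = p(λ) = λ^3 + (1)λ^2 + (-30)λ + (0.0013).
Solving p(λ) = 0 yields eigenvalues ≈ -6, 0, 5. (A is shown rounded to 4 decimals, so these recover the underlying integer eigenvalues to within that precision.)
Verification: the trace of A = -1 equals the sum of eigenvalues -1, and det(A) ≈ -0.0013 matches the eigenvalue product 0.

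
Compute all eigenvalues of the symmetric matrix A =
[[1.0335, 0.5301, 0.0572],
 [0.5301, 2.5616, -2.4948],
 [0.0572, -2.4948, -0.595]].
sigma(A) ≈ {-2, 1, 4}

A is real symmetric, so its spectrum consists of real eigenvalues. Expanding the characteristic polynomial of the displayed matrix gives
  det(λ I - A) = p(λ) = λ^3 + (-3)λ^2 + (-6)λ + (8).
Solving p(λ) = 0 yields eigenvalues ≈ -2, 1, 4. (A is shown rounded to 4 decimals, so these recover the underlying integer eigenvalues to within that precision.)
Verification: the trace of A = 3 equals the sum of eigenvalues 3, and det(A) ≈ -8.0002 matches the eigenvalue product -8.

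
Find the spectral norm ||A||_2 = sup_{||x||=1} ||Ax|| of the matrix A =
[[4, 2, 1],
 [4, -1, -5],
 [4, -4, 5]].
||A||_2 ≈ 7.838 (= sqrt(largest eigenvalue of A^T A))

||A||_2 = sigma_max(A) = sqrt(lambda_max(A^T A)). Form the symmetric matrix M = A^T A =
[[48, -12, 4],
 [-12, 21, -13],
 [4, -13, 51]].
Its characteristic polynomial (trace, sum of principal 2x2 minors, determinant of M give the coefficients) is
  p(λ) = det(λ I - M) = λ^3 - 120λ^2 + 4198λ - 36864.
No integer candidate from the rational root theorem (±divisors of 36864) is a root, so the roots are irrational. The cubic discriminant is Δ = 620512160 > 0, so there are three distinct real roots. p(13) = -373 and p(14) = 1132 have opposite signs, so a root lies in (13, 14); Newton's method refines it to λ ≈ 13.2382. p(45) = 171 and p(46) = -340 have opposite signs, so a root lies in (45, 46); Newton's method refines it to λ ≈ 45.3276. p(61) = -325 and p(62) = 460 have opposite signs, so a root lies in (61, 62); Newton's method refines it to λ ≈ 61.4342. Check (Vieta): the three roots sum to 120, matching tr M = 120.
So the eigenvalues of A^T A are ≈ 13.2382, 45.3276, 61.4342 (all ≥ 0, as they must be for A^T A). The largest is λ_max ≈ 61.4342, hence ||A||_2 = sqrt(λ_max) ≈ 7.838.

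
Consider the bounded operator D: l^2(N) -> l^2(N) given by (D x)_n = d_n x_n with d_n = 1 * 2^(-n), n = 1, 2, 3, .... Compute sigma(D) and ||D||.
sigma(D) = {1 * 2^(-n) : n ≥ 1} ∪ {0}; ||D|| = 1/2

A bounded diagonal operator on l^2 with diagonal entries d_n has spectrum equal to the closure of {d_n : n ≥ 1}: every d_n is an eigenvalue (with eigenvector e_n), so {d_n} ⊂ sigma(D); the spectrum is closed, so its closure is too; and for lambda not in the closure, (D - lambda I) has bounded inverse (the diagonal entries 1/(d_n - lambda) are bounded). For our sequence d_n = 1 * 2^(-n), n = 1, 2, 3, ...:
  - {d_n} = {1 * 2^(-n) : n ≥ 1}; the only limit point is 0
  - closure = {1 * 2^(-n) : n ≥ 1} ∪ {0}
For the norm: a diagonal operator has ||D|| = sup_n |d_n|. Here d_n = 1 * 2^(-n) is positive and decreasing, so sup_n |d_n| = d_1 = 1/2. So ||D|| = 1/2.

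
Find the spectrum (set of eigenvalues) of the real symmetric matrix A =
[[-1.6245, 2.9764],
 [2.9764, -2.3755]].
sigma(A) ≈ {-5, 1}

A is real symmetric, so its spectrum consists of real eigenvalues. Expanding the characteristic polynomial of the displayed matrix gives
  det(λ I - A) = p(λ) = λ^2 + (4)λ + (-5).
Solving p(λ) = 0 yields eigenvalues ≈ -5, 1. (A is shown rounded to 4 decimals, so these recover the underlying integer eigenvalues to within that precision.)
Verification: the trace of A = -4 equals the sum of eigenvalues -4, and det(A) ≈ -5.0000 matches the eigenvalue product -5.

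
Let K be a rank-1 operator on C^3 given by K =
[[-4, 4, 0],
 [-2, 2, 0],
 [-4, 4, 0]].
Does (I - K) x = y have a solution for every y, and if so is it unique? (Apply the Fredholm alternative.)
(I - K) is invertible (det(I - K) = 3 ≠ 0), so for every y in C^3 the equation (I - K) x = y has a unique solution.

K has rank 1, so it is an outer product K = u v^T: every row of K is a multiple of one row vector. Reading off the entries, u = (-2, -1, -2) and v = (2, -2, 0) (row i of K equals u_i·v^T). A rank-one matrix u v^T satisfies K u = u (v·u) and kills the (2)-dimensional subspace v^⊥, so its characteristic polynomial is lambda^2 (lambda - v·u) with v·u = tr K = -2. Hence the eigenvalues of I - K are 1 (multiplicity 2) and 1 - (-2) = 3, so det(I - K) = 3. (Direct check: I - K =
[[5, -4, 0],
 [2, -1, 0],
 [4, -4, 1]]
has determinant 3.) The finite-dimensional Fredholm alternative says: either (I - K) is invertible, or ker(I - K) ≠ {0} and then range(I - K) = ker((I - K)^*)^⊥, with dim ker(I - K) = dim ker((I - K)^*). Since det(I - K) ≠ 0, 1 is not an eigenvalue of K and ker(I - K) = {0}, so we are in the first case: for every y there is a unique x = (I - K)^(-1) y. Explicitly, by the Sherman–Morrison formula, (I - u v^T)^(-1) = I + u v^T/(1 - v·u), i.e. (I - K)^(-1) = I + K/(3).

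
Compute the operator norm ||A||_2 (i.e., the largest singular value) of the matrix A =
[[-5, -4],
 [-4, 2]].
||A||_2 = sqrt((61 + sqrt(1017))/2) ≈ 6.8151 (= sqrt(largest eigenvalue of A^T A))

||A||_2 = sigma_max(A) = sqrt(lambda_max(A^T A)). Form the symmetric matrix M = A^T A =
[[41, 12],
 [12, 20]].
Its characteristic polynomial (trace, determinant of M give the coefficients) is
  p(λ) = det(λ I - M) = λ^2 - 61λ + 676.
For λ^2 - 61λ + 676 the discriminant is 1017. It is nonnegative but not a perfect square, so the roots are real and irrational: λ = (61 ± sqrt(1017))/2 ≈ 46.4452, 14.5548.
So the eigenvalues of A^T A are ≈ 14.5548, 46.4452 (all ≥ 0, as they must be for A^T A). The largest is λ_max = (61 + sqrt(1017))/2 ≈ 46.4452, hence ||A||_2 = sqrt(λ_max) = sqrt((61 + sqrt(1017))/2) ≈ 6.8151.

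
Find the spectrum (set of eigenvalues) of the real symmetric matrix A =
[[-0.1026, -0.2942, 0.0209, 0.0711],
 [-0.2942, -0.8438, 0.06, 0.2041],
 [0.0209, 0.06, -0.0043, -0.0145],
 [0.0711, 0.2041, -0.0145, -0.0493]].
sigma(A) ≈ {-1, 0} (0 with multiplicity 3)

A is real symmetric, so its spectrum consists of real eigenvalues. Expanding the characteristic polynomial of the displayed matrix gives
  det(λ I - A) = p(λ) = λ^4 + (1)λ^3 + (0)λ^2 + (0)λ + (0).
Solving p(λ) = 0 yields eigenvalues ≈ -1, 0, 0, 0. (A is shown rounded to 4 decimals, so these recover the underlying integer eigenvalues to within that precision.)
Verification: the trace of A = -1 equals the sum of eigenvalues -1, and det(A) ≈ -0.0000 matches the eigenvalue product 0.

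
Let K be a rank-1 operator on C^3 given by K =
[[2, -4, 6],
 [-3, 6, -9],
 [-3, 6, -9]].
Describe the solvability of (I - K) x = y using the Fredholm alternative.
(I - K) is invertible (det(I - K) = 2 ≠ 0), so for every y in C^3 the equation (I - K) x = y has a unique solution.

K has rank 1, so it is an outer product K = u v^T: every row of K is a multiple of one row vector. Reading off the entries, u = (2, -3, -3) and v = (1, -2, 3) (row i of K equals u_i·v^T). A rank-one matrix u v^T satisfies K u = u (v·u) and kills the (2)-dimensional subspace v^⊥, so its characteristic polynomial is lambda^2 (lambda - v·u) with v·u = tr K = -1. Hence the eigenvalues of I - K are 1 (multiplicity 2) and 1 - (-1) = 2, so det(I - K) = 2. (Direct check: I - K =
[[-1, 4, -6],
 [3, -5, 9],
 [3, -6, 10]]
has determinant 2.) The finite-dimensional Fredholm alternative says: either (I - K) is invertible, or ker(I - K) ≠ {0} and then range(I - K) = ker((I - K)^*)^⊥, with dim ker(I - K) = dim ker((I - K)^*). Since det(I - K) ≠ 0, 1 is not an eigenvalue of K and ker(I - K) = {0}, so we are in the first case: for every y there is a unique x = (I - K)^(-1) y. Explicitly, by the Sherman–Morrison formula, (I - u v^T)^(-1) = I + u v^T/(1 - v·u), i.e. (I - K)^(-1) = I + K/(2).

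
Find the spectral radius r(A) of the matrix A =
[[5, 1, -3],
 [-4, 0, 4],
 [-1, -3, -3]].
r(A) ≈ 3.3251

The eigenvalues of A are the roots of its characteristic polynomial. With M = A (coefficients from the trace, the sum of principal 2x2 minors, and det A):
  p(λ) = det(λ I - M) = λ^3 - 2λ^2 - 2λ - 8.
No integer candidate from the rational root theorem (±divisors of 8) is a root, so the roots are irrational. The cubic discriminant is Δ = -2512 < 0, so there is one real root and a complex-conjugate pair. p(3) = -5 and p(4) = 16 have opposite signs, so a root lies in (3, 4); Newton's method refines it to λ ≈ 3.3251. Dividing out (λ - (3.3251)) leaves approximately λ^2 + 1.3251λ + 2.406. For λ^2 + 1.3251λ + 2.406 the discriminant is -7.868. It is negative, so the remaining roots are the complex-conjugate pair λ ≈ -0.6625 ± 1.4025i. Their product equals the constant term, so |λ|^2 ≈ 2.406 and |λ| ≈ 1.5511.
Thus the eigenvalues (to 4 decimals) are 3.3251 (modulus 3.3251); -0.6625 ± 1.4025i (modulus 1.5511). The spectral radius is the largest modulus: r(A) ≈ 3.3251. (Cross-check: r(A) ≤ ||A||_2 ≈ 8.1465; equality holds whenever A is normal, though it can also hold for some non-normal A.)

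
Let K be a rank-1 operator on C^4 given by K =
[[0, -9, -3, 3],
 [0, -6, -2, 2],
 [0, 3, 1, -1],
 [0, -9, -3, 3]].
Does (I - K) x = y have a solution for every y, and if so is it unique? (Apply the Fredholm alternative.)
(I - K) is invertible (det(I - K) = 3 ≠ 0), so for every y in C^4 the equation (I - K) x = y has a unique solution.

K has rank 1, so it is an outer product K = u v^T: every row of K is a multiple of one row vector. Reading off the entries, u = (3, 2, -1, 3) and v = (0, -3, -1, 1) (row i of K equals u_i·v^T). A rank-one matrix u v^T satisfies K u = u (v·u) and kills the (3)-dimensional subspace v^⊥, so its characteristic polynomial is lambda^3 (lambda - v·u) with v·u = tr K = -2. Hence the eigenvalues of I - K are 1 (multiplicity 3) and 1 - (-2) = 3, so det(I - K) = 3. (Direct check: I - K =
[[1, 9, 3, -3],
 [0, 7, 2, -2],
 [0, -3, 0, 1],
 [0, 9, 3, -2]]
has determinant 3.) The finite-dimensional Fredholm alternative says: either (I - K) is invertible, or ker(I - K) ≠ {0} and then range(I - K) = ker((I - K)^*)^⊥, with dim ker(I - K) = dim ker((I - K)^*). Since det(I - K) ≠ 0, 1 is not an eigenvalue of K and ker(I - K) = {0}, so we are in the first case: for every y there is a unique x = (I - K)^(-1) y. Explicitly, by the Sherman–Morrison formula, (I - u v^T)^(-1) = I + u v^T/(1 - v·u), i.e. (I - K)^(-1) = I + K/(3).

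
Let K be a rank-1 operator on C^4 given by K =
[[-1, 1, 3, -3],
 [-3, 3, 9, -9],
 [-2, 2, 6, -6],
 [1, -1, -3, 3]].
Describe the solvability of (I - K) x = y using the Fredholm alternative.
(I - K) is invertible (det(I - K) = -10 ≠ 0), so for every y in C^4 the equation (I - K) x = y has a unique solution.

K has rank 1, so it is an outer product K = u v^T: every row of K is a multiple of one row vector. Reading off the entries, u = (1, 3, 2, -1) and v = (-1, 1, 3, -3) (row i of K equals u_i·v^T). A rank-one matrix u v^T satisfies K u = u (v·u) and kills the (3)-dimensional subspace v^⊥, so its characteristic polynomial is lambda^3 (lambda - v·u) with v·u = tr K = 11. Hence the eigenvalues of I - K are 1 (multiplicity 3) and 1 - (11) = -10, so det(I - K) = -10. (Direct check: I - K =
[[2, -1, -3, 3],
 [3, -2, -9, 9],
 [2, -2, -5, 6],
 [-1, 1, 3, -2]]
has determinant -10.) The finite-dimensional Fredholm alternative says: either (I - K) is invertible, or ker(I - K) ≠ {0} and then range(I - K) = ker((I - K)^*)^⊥, with dim ker(I - K) = dim ker((I - K)^*). Since det(I - K) ≠ 0, 1 is not an eigenvalue of K and ker(I - K) = {0}, so we are in the first case: for every y there is a unique x = (I - K)^(-1) y. Explicitly, by the Sherman–Morrison formula, (I - u v^T)^(-1) = I + u v^T/(1 - v·u), i.e. (I - K)^(-1) = I + K/(-10).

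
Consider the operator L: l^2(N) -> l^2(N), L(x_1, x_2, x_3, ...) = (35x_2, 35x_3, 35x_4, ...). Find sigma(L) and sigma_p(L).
sigma(L) = closed disk {z in C : |z| ≤ 35}; sigma_p(L) = open disk {z in C : |z| < 35}

Note L = 35·V where V is the unit left shift (V x)_k = x_{k+1}; so sigma(L) = 35·sigma(V) and ||L|| = 35||V||. ||L x||^2 = 1225sum_{k≥2} |x_k|^2 ≤ 1225||x||^2, with equality on {x : x_1 = 0}, so ||L|| = 35. For any lambda with |lambda| < 35, set r = lambda/35 (|r| < 1); the vector x = (1, r, r^2, ...) is in l^2 and satisfies L x = 35(r, r^2, ...) = lambda x, so lambda is an eigenvalue. On the boundary |lambda| = 35 the geometric series diverges, so no l^2 eigenvector exists, but these lambda lie in the approximate point spectrum. Hence sigma(L) is the closed disk of radius 35 and sigma_p(L) is the open disk.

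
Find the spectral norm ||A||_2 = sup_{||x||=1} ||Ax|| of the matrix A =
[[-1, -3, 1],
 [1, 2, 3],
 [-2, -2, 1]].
||A||_2 ≈ 4.7028 (= sqrt(largest eigenvalue of A^T A))

||A||_2 = sigma_max(A) = sqrt(lambda_max(A^T A)). Form the symmetric matrix M = A^T A =
[[6, 9, 0],
 [9, 17, 1],
 [0, 1, 11]].
Its characteristic polynomial (trace, sum of principal 2x2 minors, determinant of M give the coefficients) is
  p(λ) = det(λ I - M) = λ^3 - 34λ^2 + 273λ - 225.
No integer candidate from the rational root theorem (±divisors of 225) is a root, so the roots are irrational. The cubic discriminant is Δ = 5621481 > 0, so there are three distinct real roots. p(0) = -225 and p(1) = 15 have opposite signs, so a root lies in (0, 1); Newton's method refines it to λ ≈ 0.9286. p(10) = 105 and p(11) = -5 have opposite signs, so a root lies in (10, 11); Newton's method refines it to λ ≈ 10.9553. p(22) = -27 and p(23) = 235 have opposite signs, so a root lies in (22, 23); Newton's method refines it to λ ≈ 22.116. Check (Vieta): the three roots sum to 34, matching tr M = 34.
So the eigenvalues of A^T A are ≈ 0.9286, 10.9553, 22.116 (all ≥ 0, as they must be for A^T A). The largest is λ_max ≈ 22.116, hence ||A||_2 = sqrt(λ_max) ≈ 4.7028.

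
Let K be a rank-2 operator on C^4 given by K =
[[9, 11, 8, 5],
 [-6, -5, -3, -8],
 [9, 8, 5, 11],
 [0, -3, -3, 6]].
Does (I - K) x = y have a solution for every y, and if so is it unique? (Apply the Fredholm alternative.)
(I - K) is invertible (det(I - K) = 42 ≠ 0), so for every y in C^4 the equation (I - K) x = y has a unique solution.

K has rank 2 and factors as K = U V^T = u1 v1^T + u2 v2^T with u1 = (2, 1, -1, -3), v1 = (0, 1, 1, -2), u2 = (3, -2, 3, 0), v2 = (3, 3, 2, 3) (multiplying out reproduces the displayed K). The nonzero eigenvalues of U V^T coincide with those of the 2 x 2 matrix G = V^T U = [[v1·u1, v1·u2], [v2·u1, v2·u2]] = [[6, 1], [-2, 9]], and by the Sylvester determinant identity det(I_4 - U V^T) = det(I_2 - V^T U) = det([[-5, -1], [2, -8]]) = (-5)(-8) - (-1)(2) = 42. (Direct check: I - K =
[[-8, -11, -8, -5],
 [6, 6, 3, 8],
 [-9, -8, -4, -11],
 [0, 3, 3, -5]]
has determinant 42.) The finite-dimensional Fredholm alternative says: either (I - K) is invertible, or ker(I - K) ≠ {0} and then range(I - K) = ker((I - K)^*)^⊥, with dim ker(I - K) = dim ker((I - K)^*). Since det(I - K) ≠ 0, 1 is not an eigenvalue of K and ker(I - K) = {0}, so we are in the first case: for every y there is a unique x = (I - K)^(-1) y. (Explicitly, by the Woodbury identity, (I - U V^T)^(-1) = I + U (I_2 - G)^(-1) V^T.)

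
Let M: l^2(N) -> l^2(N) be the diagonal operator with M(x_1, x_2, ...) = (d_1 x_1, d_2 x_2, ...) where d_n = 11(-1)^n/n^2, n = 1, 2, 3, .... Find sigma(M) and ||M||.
sigma(M) = {11(-1)^n/n^2 : n ≥ 1} ∪ {0}; ||M|| = 11

A bounded diagonal operator on l^2 with diagonal entries d_n has spectrum equal to the closure of {d_n : n ≥ 1}: every d_n is an eigenvalue (with eigenvector e_n), so {d_n} ⊂ sigma(M); the spectrum is closed, so its closure is too; and for lambda not in the closure, (M - lambda I) has bounded inverse (the diagonal entries 1/(d_n - lambda) are bounded). For our sequence d_n = 11(-1)^n/n^2, n = 1, 2, 3, ...:
  - {d_n} = {11(-1)^n/n^2 : n ≥ 1}; the only limit point is 0
  - closure = {11(-1)^n/n^2 : n ≥ 1} ∪ {0}
For the norm: a diagonal operator has ||M|| = sup_n |d_n|. Here |d_n| = 11/n^2 is decreasing, so sup_n |d_n| = |d_1| = 11. So ||M|| = 11.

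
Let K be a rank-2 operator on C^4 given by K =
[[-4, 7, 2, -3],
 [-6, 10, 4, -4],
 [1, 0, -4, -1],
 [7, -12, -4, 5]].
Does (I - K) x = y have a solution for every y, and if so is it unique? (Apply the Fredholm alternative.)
(I - K) is invertible (det(I - K) = -51 ≠ 0), so for every y in C^4 the equation (I - K) x = y has a unique solution.

K has rank 2 and factors as K = U V^T = u1 v1^T + u2 v2^T with u1 = (1, 2, -2, -2), v1 = (-2, 3, 2, -1), u2 = (2, 2, 3, -3), v2 = (-1, 2, 0, -1) (multiplying out reproduces the displayed K). The nonzero eigenvalues of U V^T coincide with those of the 2 x 2 matrix G = V^T U = [[v1·u1, v1·u2], [v2·u1, v2·u2]] = [[2, 11], [5, 5]], and by the Sylvester determinant identity det(I_4 - U V^T) = det(I_2 - V^T U) = det([[-1, -11], [-5, -4]]) = (-1)(-4) - (-11)(-5) = -51. (Direct check: I - K =
[[5, -7, -2, 3],
 [6, -9, -4, 4],
 [-1, 0, 5, 1],
 [-7, 12, 4, -4]]
has determinant -51.) The finite-dimensional Fredholm alternative says: either (I - K) is invertible, or ker(I - K) ≠ {0} and then range(I - K) = ker((I - K)^*)^⊥, with dim ker(I - K) = dim ker((I - K)^*). Since det(I - K) ≠ 0, 1 is not an eigenvalue of K and ker(I - K) = {0}, so we are in the first case: for every y there is a unique x = (I - K)^(-1) y. (Explicitly, by the Woodbury identity, (I - U V^T)^(-1) = I + U (I_2 - G)^(-1) V^T.)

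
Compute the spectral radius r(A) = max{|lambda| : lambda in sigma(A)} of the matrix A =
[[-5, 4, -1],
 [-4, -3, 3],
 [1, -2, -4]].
r(A) ≈ 6.1498

The eigenvalues of A are the roots of its characteristic polynomial. With M = A (coefficients from the trace, the sum of principal 2x2 minors, and det A):
  p(λ) = det(λ I - M) = λ^3 + 12λ^2 + 70λ + 153.
No integer candidate from the rational root theorem (±divisors of 153) is a root, so the roots are irrational. The cubic discriminant is Δ = -42619 < 0, so there is one real root and a complex-conjugate pair. p(-5) = -22 and p(-4) = 1 have opposite signs, so a root lies in (-5, -4); Newton's method refines it to λ ≈ -4.0455. Dividing out (λ - (-4.0455)) leaves approximately λ^2 + 7.9545λ + 37.8203. For λ^2 + 7.9545λ + 37.8203 the discriminant is -88.0062. It is negative, so the remaining roots are the complex-conjugate pair λ ≈ -3.9773 ± 4.6906i. Their product equals the constant term, so |λ|^2 ≈ 37.8203 and |λ| ≈ 6.1498.
Thus the eigenvalues (to 4 decimals) are -4.0455 (modulus 4.0455); -3.9773 ± 4.6906i (modulus 6.1498). The spectral radius is the largest modulus: r(A) ≈ 6.1498. (Cross-check: r(A) ≤ ||A||_2 ≈ 7.0721; equality holds whenever A is normal, though it can also hold for some non-normal A.)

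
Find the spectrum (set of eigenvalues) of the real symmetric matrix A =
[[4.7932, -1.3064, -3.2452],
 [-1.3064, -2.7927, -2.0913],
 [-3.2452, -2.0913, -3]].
sigma(A) ≈ {-6, -1, 6}

A is real symmetric, so its spectrum consists of real eigenvalues. Expanding the characteristic polynomial of the displayed matrix gives
  det(λ I - A) = p(λ) = λ^3 + (1)λ^2 + (-36)λ + (-36).
Solving p(λ) = 0 yields eigenvalues ≈ -6, -1, 6. (A is shown rounded to 4 decimals, so these recover the underlying integer eigenvalues to within that precision.)
Verification: the trace of A = -1 equals the sum of eigenvalues -1, and det(A) ≈ 35.9993 matches the eigenvalue product 36.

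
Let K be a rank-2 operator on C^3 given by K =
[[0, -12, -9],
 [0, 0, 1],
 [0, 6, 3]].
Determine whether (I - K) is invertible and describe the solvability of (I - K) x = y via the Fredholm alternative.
(I - K) is invertible (det(I - K) = -8 ≠ 0), so for every y in C^3 the equation (I - K) x = y has a unique solution.

K has rank 2 and factors as K = U V^T = u1 v1^T + u2 v2^T with u1 = (1, -1, 1), v1 = (0, -3, -3), u2 = (3, 1, -3), v2 = (0, -3, -2) (multiplying out reproduces the displayed K). The nonzero eigenvalues of U V^T coincide with those of the 2 x 2 matrix G = V^T U = [[v1·u1, v1·u2], [v2·u1, v2·u2]] = [[0, 6], [1, 3]], and by the Sylvester determinant identity det(I_3 - U V^T) = det(I_2 - V^T U) = det([[1, -6], [-1, -2]]) = (1)(-2) - (-6)(-1) = -8. (Direct check: I - K =
[[1, 12, 9],
 [0, 1, -1],
 [0, -6, -2]]
has determinant -8.) The finite-dimensional Fredholm alternative says: either (I - K) is invertible, or ker(I - K) ≠ {0} and then range(I - K) = ker((I - K)^*)^⊥, with dim ker(I - K) = dim ker((I - K)^*). Since det(I - K) ≠ 0, 1 is not an eigenvalue of K and ker(I - K) = {0}, so we are in the first case: for every y there is a unique x = (I - K)^(-1) y. (Explicitly, by the Woodbury identity, (I - U V^T)^(-1) = I + U (I_2 - G)^(-1) V^T.)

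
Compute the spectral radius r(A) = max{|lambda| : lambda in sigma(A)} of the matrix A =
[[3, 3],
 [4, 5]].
r(A) = (8 + sqrt(52))/2 ≈ 7.6056

The eigenvalues of A are the roots of its characteristic polynomial. With M = A (coefficients from the trace and determinant):
  p(λ) = det(λ I - M) = λ^2 - 8λ + 3.
For λ^2 - 8λ + 3 the discriminant is 52. It is nonnegative but not a perfect square, so the roots are real and irrational: λ = (8 ± sqrt(52))/2 ≈ 7.6056, 0.3944.
Thus the eigenvalues (to 4 decimals) are 7.6056 (modulus 7.6056); 0.3944 (modulus 0.3944). The spectral radius is the largest modulus: r(A) = (8 + sqrt(52))/2 ≈ 7.6056. (Cross-check: r(A) ≤ ||A||_2 ≈ 7.6712; equality holds whenever A is normal, though it can also hold for some non-normal A.)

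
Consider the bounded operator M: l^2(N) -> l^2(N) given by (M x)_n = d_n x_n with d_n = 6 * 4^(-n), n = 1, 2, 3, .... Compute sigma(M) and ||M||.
sigma(M) = {6 * 4^(-n) : n ≥ 1} ∪ {0}; ||M|| = 3/2

A bounded diagonal operator on l^2 with diagonal entries d_n has spectrum equal to the closure of {d_n : n ≥ 1}: every d_n is an eigenvalue (with eigenvector e_n), so {d_n} ⊂ sigma(M); the spectrum is closed, so its closure is too; and for lambda not in the closure, (M - lambda I) has bounded inverse (the diagonal entries 1/(d_n - lambda) are bounded). For our sequence d_n = 6 * 4^(-n), n = 1, 2, 3, ...:
  - {d_n} = {6 * 4^(-n) : n ≥ 1}; the only limit point is 0
  - closure = {6 * 4^(-n) : n ≥ 1} ∪ {0}
For the norm: a diagonal operator has ||M|| = sup_n |d_n|. Here d_n = 6 * 4^(-n) is positive and decreasing, so sup_n |d_n| = d_1 = 6/4 = 3/2. So ||M|| = 3/2.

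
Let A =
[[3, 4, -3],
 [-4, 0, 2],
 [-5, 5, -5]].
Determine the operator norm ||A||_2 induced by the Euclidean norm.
||A||_2 ≈ 9.1241 (= sqrt(largest eigenvalue of A^T A))

||A||_2 = sigma_max(A) = sqrt(lambda_max(A^T A)). Form the symmetric matrix M = A^T A =
[[50, -13, 8],
 [-13, 41, -37],
 [8, -37, 38]].
Its characteristic polynomial (trace, sum of principal 2x2 minors, determinant of M give the coefficients) is
  p(λ) = det(λ I - M) = λ^3 - 129λ^2 + 3906λ - 8100.
No integer candidate from the rational root theorem (±divisors of 8100) is a root, so the roots are irrational. The cubic discriminant is Δ = 17656837812 > 0, so there are three distinct real roots. p(2) = -796 and p(3) = 2484 have opposite signs, so a root lies in (2, 3); Newton's method refines it to λ ≈ 2.236. p(43) = 844 and p(44) = -796 have opposite signs, so a root lies in (43, 44); Newton's method refines it to λ ≈ 43.5144. p(83) = -796 and p(84) = 2484 have opposite signs, so a root lies in (83, 84); Newton's method refines it to λ ≈ 83.2496. Check (Vieta): the three roots sum to 129, matching tr M = 129.
So the eigenvalues of A^T A are ≈ 2.236, 43.5144, 83.2496 (all ≥ 0, as they must be for A^T A). The largest is λ_max ≈ 83.2496, hence ||A||_2 = sqrt(λ_max) ≈ 9.1241.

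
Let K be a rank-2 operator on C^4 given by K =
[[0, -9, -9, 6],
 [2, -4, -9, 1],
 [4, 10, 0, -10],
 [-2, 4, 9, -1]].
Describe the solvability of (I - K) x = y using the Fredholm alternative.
(I - K) is invertible (det(I - K) = 252 ≠ 0), so for every y in C^4 the equation (I - K) x = y has a unique solution.

K has rank 2 and factors as K = U V^T = u1 v1^T + u2 v2^T with u1 = (-3, -2, 2, 2), v1 = (0, 3, 3, -2), u2 = (0, -1, -2, 1), v2 = (-2, -2, 3, 3) (multiplying out reproduces the displayed K). The nonzero eigenvalues of U V^T coincide with those of the 2 x 2 matrix G = V^T U = [[v1·u1, v1·u2], [v2·u1, v2·u2]] = [[-4, -11], [22, -1]], and by the Sylvester determinant identity det(I_4 - U V^T) = det(I_2 - V^T U) = det([[5, 11], [-22, 2]]) = (5)(2) - (11)(-22) = 252. (Direct check: I - K =
[[1, 9, 9, -6],
 [-2, 5, 9, -1],
 [-4, -10, 1, 10],
 [2, -4, -9, 2]]
has determinant 252.) The finite-dimensional Fredholm alternative says: either (I - K) is invertible, or ker(I - K) ≠ {0} and then range(I - K) = ker((I - K)^*)^⊥, with dim ker(I - K) = dim ker((I - K)^*). Since det(I - K) ≠ 0, 1 is not an eigenvalue of K and ker(I - K) = {0}, so we are in the first case: for every y there is a unique x = (I - K)^(-1) y. (Explicitly, by the Woodbury identity, (I - U V^T)^(-1) = I + U (I_2 - G)^(-1) V^T.)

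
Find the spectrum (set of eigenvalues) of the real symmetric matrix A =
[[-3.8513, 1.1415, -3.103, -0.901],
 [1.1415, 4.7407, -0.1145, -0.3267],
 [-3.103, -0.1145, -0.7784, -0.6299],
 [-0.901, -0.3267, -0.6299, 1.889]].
sigma(A) ≈ {-6, 1, 2, 5}

A is real symmetric, so its spectrum consists of real eigenvalues. Expanding the characteristic polynomial of the displayed matrix gives
  det(λ I - A) = p(λ) = λ^4 + (-2)λ^3 + (-31)λ^2 + (92.0026)λ + (-60.0028).
Solving p(λ) = 0 yields eigenvalues ≈ -6, 1, 2, 5. (A is shown rounded to 4 decimals, so these recover the underlying integer eigenvalues to within that precision.)
Verification: the trace of A = 2 equals the sum of eigenvalues 2, and det(A) ≈ -60.0028 matches the eigenvalue product -60.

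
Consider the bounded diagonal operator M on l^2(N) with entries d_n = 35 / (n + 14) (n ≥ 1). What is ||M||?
||M|| = 7/3 (attained at n = 1)

For M diagonal, ||M|| = sup_n |d_n| = sup_n 35/(n + 14). This is positive and strictly decreasing in n, so the supremum is attained at n = 1: d_1 = 35/(1 + 14) = 7/3. Hence ||M|| = 7/3.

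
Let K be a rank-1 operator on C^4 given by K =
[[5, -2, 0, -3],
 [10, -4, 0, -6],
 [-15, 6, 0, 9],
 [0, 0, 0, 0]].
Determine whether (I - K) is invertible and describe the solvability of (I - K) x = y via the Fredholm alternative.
(I - K) is singular (det(I - K) = 0, i.e. 1 ∈ sigma(K)). (I - K) x = y is solvable iff y ⊥ ker((I - K)^*) = span{(5, -2, 0, -3)}, i.e. iff 5y_1 - 2y_2 - 3y_4 = 0. When solvable, the solutions are x = y + c·(1, 2, -3, 0), c arbitrary (ker(I - K) = span{(1, 2, -3, 0)}, dimension 1).

K has rank 1, so it is an outer product K = u v^T: every row of K is a multiple of one row vector. Reading off the entries, u = (1, 2, -3, 0) and v = (5, -2, 0, -3) (row i of K equals u_i·v^T). A rank-one matrix u v^T satisfies K u = u (v·u) and kills the (3)-dimensional subspace v^⊥, so its characteristic polynomial is lambda^3 (lambda - v·u) with v·u = tr K = 1. Hence the eigenvalues of I - K are 1 (multiplicity 3) and 1 - (1) = 0, so det(I - K) = 0. (Direct check: I - K =
[[-4, 2, 0, 3],
 [-10, 5, 0, 6],
 [15, -6, 1, -9],
 [0, 0, 0, 1]]
has determinant 0.) So 1 is an eigenvalue of K and (I - K) is not invertible. The finite-dimensional Fredholm alternative says: either (I - K) is invertible, or ker(I - K) ≠ {0} and then range(I - K) = ker((I - K)^*)^⊥, with dim ker(I - K) = dim ker((I - K)^*). We are in the second case, so we need both kernels. Kernel of I - K: (I - K) u = u - u (v·u) = u - u = 0, so ker(I - K) = span{u} = span{(1, 2, -3, 0)} (it is exactly 1-dimensional because rank(I - K) = 3). Kernel of the adjoint: K is real, so (I - K)^* = I - K^T = I - v u^T, and (I - v u^T) v = v - v (u·v) = 0; hence ker((I - K)^*) = span{v} = span{(5, -2, 0, -3)}. Therefore (I - K) x = y is solvable iff <y, v> = 0, i.e. iff 5y_1 - 2y_2 - 3y_4 = 0. When this holds, K y = u (v·y) = 0, so (I - K) y = y and x = y is a particular solution; the full solution set is the line x = y + c·u = y + c·(1, 2, -3, 0), c ∈ C.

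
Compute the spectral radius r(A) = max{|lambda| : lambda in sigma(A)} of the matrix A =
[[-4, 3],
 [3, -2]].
r(A) = (6 + sqrt(40))/2 ≈ 6.1623

The eigenvalues of A are the roots of its characteristic polynomial. With M = A (coefficients from the trace and determinant):
  p(λ) = det(λ I - M) = λ^2 + 6λ - 1.
For λ^2 + 6λ - 1 the discriminant is 40. It is nonnegative but not a perfect square, so the roots are real and irrational: λ = (-6 ± sqrt(40))/2 ≈ 0.1623, -6.1623.
Thus the eigenvalues (to 4 decimals) are 0.1623 (modulus 0.1623); -6.1623 (modulus 6.1623). The spectral radius is the largest modulus: r(A) = (6 + sqrt(40))/2 ≈ 6.1623. (Cross-check: r(A) ≤ ||A||_2 ≈ 6.1623; equality holds whenever A is normal, though it can also hold for some non-normal A.)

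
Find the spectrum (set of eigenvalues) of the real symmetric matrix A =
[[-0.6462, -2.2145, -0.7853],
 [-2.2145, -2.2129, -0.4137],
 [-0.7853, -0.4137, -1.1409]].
sigma(A) ≈ {-4, -1, 1}

A is real symmetric, so its spectrum consists of real eigenvalues. Expanding the characteristic polynomial of the displayed matrix gives
  det(λ I - A) = p(λ) = λ^3 + (4)λ^2 + (-1)λ + (-4).
Solving p(λ) = 0 yields eigenvalues ≈ -4, -1, 1. (A is shown rounded to 4 decimals, so these recover the underlying integer eigenvalues to within that precision.)
Verification: the trace of A = -4 equals the sum of eigenvalues -4, and det(A) ≈ 3.9999 matches the eigenvalue product 4.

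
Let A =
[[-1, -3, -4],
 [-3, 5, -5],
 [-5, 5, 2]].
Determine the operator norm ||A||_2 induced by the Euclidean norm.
||A||_2 ≈ 9.3444 (= sqrt(largest eigenvalue of A^T A))

||A||_2 = sigma_max(A) = sqrt(lambda_max(A^T A)). Form the symmetric matrix M = A^T A =
[[35, -37, 9],
 [-37, 59, -3],
 [9, -3, 45]].
Its characteristic polynomial (trace, sum of principal 2x2 minors, determinant of M give the coefficients) is
  p(λ) = det(λ I - M) = λ^3 - 139λ^2 + 4836λ - 28224.
No integer candidate from the rational root theorem (±divisors of 28224) is a root, so the roots are irrational. The cubic discriminant is Δ = 16259558544 > 0, so there are three distinct real roots. p(7) = -840 and p(8) = 2080 have opposite signs, so a root lies in (7, 8); Newton's method refines it to λ ≈ 7.2796. p(44) = 640 and p(45) = -954 have opposite signs, so a root lies in (44, 45); Newton's method refines it to λ ≈ 44.4024. p(87) = -1080 and p(88) = 2400 have opposite signs, so a root lies in (87, 88); Newton's method refines it to λ ≈ 87.318. Check (Vieta): the three roots sum to 139, matching tr M = 139.
So the eigenvalues of A^T A are ≈ 7.2796, 44.4024, 87.318 (all ≥ 0, as they must be for A^T A). The largest is λ_max ≈ 87.318, hence ||A||_2 = sqrt(λ_max) ≈ 9.3444.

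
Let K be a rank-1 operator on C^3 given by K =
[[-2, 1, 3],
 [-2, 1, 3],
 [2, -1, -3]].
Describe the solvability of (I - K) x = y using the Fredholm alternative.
(I - K) is invertible (det(I - K) = 5 ≠ 0), so for every y in C^3 the equation (I - K) x = y has a unique solution.

K has rank 1, so it is an outer product K = u v^T: every row of K is a multiple of one row vector. Reading off the entries, u = (-1, -1, 1) and v = (2, -1, -3) (row i of K equals u_i·v^T). A rank-one matrix u v^T satisfies K u = u (v·u) and kills the (2)-dimensional subspace v^⊥, so its characteristic polynomial is lambda^2 (lambda - v·u) with v·u = tr K = -4. Hence the eigenvalues of I - K are 1 (multiplicity 2) and 1 - (-4) = 5, so det(I - K) = 5. (Direct check: I - K =
[[3, -1, -3],
 [2, 0, -3],
 [-2, 1, 4]]
has determinant 5.) The finite-dimensional Fredholm alternative says: either (I - K) is invertible, or ker(I - K) ≠ {0} and then range(I - K) = ker((I - K)^*)^⊥, with dim ker(I - K) = dim ker((I - K)^*). Since det(I - K) ≠ 0, 1 is not an eigenvalue of K and ker(I - K) = {0}, so we are in the first case: for every y there is a unique x = (I - K)^(-1) y. Explicitly, by the Sherman–Morrison formula, (I - u v^T)^(-1) = I + u v^T/(1 - v·u), i.e. (I - K)^(-1) = I + K/(5).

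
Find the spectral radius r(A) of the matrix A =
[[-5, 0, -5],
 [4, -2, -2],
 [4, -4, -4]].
r(A) ≈ 7.6193

The eigenvalues of A are the roots of its characteristic polynomial. With M = A (coefficients from the trace, the sum of principal 2x2 minors, and det A):
  p(λ) = det(λ I - M) = λ^3 + 11λ^2 + 50λ - 40.
No integer candidate from the rational root theorem (±divisors of 40) is a root, so the roots are irrational. The cubic discriminant is Δ = -423740 < 0, so there is one real root and a complex-conjugate pair. p(0) = -40 and p(1) = 22 have opposite signs, so a root lies in (0, 1); Newton's method refines it to λ ≈ 0.689. Dividing out (λ - (0.689)) leaves approximately λ^2 + 11.689λ + 58.0539. For λ^2 + 11.689λ + 58.0539 the discriminant is -95.5826. It is negative, so the remaining roots are the complex-conjugate pair λ ≈ -5.8445 ± 4.8883i. Their product equals the constant term, so |λ|^2 ≈ 58.0539 and |λ| ≈ 7.6193.
Thus the eigenvalues (to 4 decimals) are 0.689 (modulus 0.689); -5.8445 ± 4.8883i (modulus 7.6193). The spectral radius is the largest modulus: r(A) ≈ 7.6193. (Cross-check: r(A) ≤ ||A||_2 ≈ 8.4698; equality holds whenever A is normal, though it can also hold for some non-normal A.)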